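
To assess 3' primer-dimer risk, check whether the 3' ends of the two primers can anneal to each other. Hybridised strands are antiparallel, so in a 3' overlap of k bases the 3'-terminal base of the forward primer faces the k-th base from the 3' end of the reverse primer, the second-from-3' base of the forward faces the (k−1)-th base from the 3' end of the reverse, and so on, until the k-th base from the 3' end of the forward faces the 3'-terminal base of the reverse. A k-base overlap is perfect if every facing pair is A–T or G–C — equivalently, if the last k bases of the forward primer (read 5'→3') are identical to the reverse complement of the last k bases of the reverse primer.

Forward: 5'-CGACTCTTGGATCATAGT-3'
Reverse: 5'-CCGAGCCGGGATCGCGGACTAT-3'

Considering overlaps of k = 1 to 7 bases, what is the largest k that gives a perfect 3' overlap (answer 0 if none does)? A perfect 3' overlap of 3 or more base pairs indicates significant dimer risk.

Longest perfect overlap: 5 complementary base pairs; significant dimer risk (threshold 3).

Last 7 bases (5'→3') — forward …TCATAGT, reverse …GGACTAT.
Reverse complement of the reverse primer's last 7 bases: ATAGTCC; its first k bases are the reverse complement of the reverse primer's last k bases, so a perfect k-base overlap needs the forward primer's last k bases to equal them.
Comparing (forward last k vs required): k=1: T vs A ✗; k=2: GT vs AT ✗; k=3: AGT vs ATA ✗; k=4: TAGT vs ATAG ✗; k=5: ATAGT vs ATAGT ✓; k=6: CATAGT vs ATAGTC ✗; k=7: TCATAGT vs ATAGTCC ✗.
Only k = 5 is perfect, so the longest perfect 3' overlap is 5.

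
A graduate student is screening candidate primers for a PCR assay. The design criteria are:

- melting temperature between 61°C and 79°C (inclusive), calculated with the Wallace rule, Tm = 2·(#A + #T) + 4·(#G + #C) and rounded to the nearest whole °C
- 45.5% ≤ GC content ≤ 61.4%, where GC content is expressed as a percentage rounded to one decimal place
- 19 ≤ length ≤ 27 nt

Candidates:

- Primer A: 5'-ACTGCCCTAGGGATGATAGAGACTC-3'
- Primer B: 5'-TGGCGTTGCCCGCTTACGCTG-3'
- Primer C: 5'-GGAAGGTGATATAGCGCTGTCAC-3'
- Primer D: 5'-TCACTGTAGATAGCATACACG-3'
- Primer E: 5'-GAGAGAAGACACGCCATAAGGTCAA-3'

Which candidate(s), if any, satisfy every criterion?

Primer A, Primer C and Primer E.

Primer A (25 nt, A=7 T=5 G=7 C=6): Tm = 2·12 + 4·13 = 76°C ✓; GC 13/25 = 52.0% ✓; length 25 ✓ — passes.
Primer B (21 nt, A=1 T=6 G=7 C=7): Tm = 2·7 + 4·14 = 70°C ✓; GC 14/21 = 66.7%, outside 45.5–61.4% ✗; length 21 ✓ — fails.
Primer C (23 nt, A=6 T=5 G=8 C=4): Tm = 2·11 + 4·12 = 70°C ✓; GC 12/23 = 52.2% ✓; length 23 ✓ — passes.
Primer D (21 nt, A=7 T=5 G=4 C=5): Tm = 2·12 + 4·9 = 60°C, outside 61–79°C ✗; GC 9/21 = 42.9%, outside 45.5–61.4% ✗; length 21 ✓ — fails.
Primer E (25 nt, A=11 T=2 G=7 C=5): Tm = 2·13 + 4·12 = 74°C ✓; GC 12/25 = 48.0% ✓; length 25 ✓ — passes.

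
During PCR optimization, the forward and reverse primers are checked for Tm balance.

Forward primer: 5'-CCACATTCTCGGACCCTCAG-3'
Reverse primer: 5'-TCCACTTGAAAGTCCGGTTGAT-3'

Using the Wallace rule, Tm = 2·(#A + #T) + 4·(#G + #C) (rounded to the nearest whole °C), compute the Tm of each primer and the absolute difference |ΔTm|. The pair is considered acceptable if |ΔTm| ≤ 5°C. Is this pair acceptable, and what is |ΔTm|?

|ΔTm| = 0°C; the pair is acceptable.

Forward: A=4 T=4 G=3 C=9 → Tm = 2·8 + 4·12 = 64°C.
Reverse: A=5 T=7 G=5 C=5 → Tm = 2·12 + 4·10 = 64°C.
|ΔTm| = |64 − 64| = 0°C, ≤ 5°C.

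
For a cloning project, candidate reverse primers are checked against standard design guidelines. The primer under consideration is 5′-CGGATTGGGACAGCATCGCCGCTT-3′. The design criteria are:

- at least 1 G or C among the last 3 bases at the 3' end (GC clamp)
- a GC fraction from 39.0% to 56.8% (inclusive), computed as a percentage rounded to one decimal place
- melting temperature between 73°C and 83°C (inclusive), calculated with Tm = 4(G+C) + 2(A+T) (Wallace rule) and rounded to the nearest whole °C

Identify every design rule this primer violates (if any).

Fails: GC content.

Base counts: A=4, T=5, G=8, C=7 (length 24).
GC clamp: 3' end CTT has 1 G/C ✓
GC content: GC 15/24 = 62.5%, outside 39.0–56.8% ✗
Tm: Tm = 2·9 + 4·15 = 78°C ✓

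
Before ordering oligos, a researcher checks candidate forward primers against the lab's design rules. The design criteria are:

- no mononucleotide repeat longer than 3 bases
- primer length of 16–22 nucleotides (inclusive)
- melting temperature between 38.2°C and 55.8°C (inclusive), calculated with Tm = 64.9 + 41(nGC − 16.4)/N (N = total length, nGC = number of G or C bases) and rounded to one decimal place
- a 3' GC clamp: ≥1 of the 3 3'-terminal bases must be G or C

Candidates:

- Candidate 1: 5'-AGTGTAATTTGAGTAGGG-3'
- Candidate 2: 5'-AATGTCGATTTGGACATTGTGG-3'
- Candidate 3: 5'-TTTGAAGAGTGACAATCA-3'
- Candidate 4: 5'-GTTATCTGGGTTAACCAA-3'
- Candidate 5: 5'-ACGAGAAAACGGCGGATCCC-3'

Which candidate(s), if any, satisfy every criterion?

Candidate 1, Candidate 2, Candidate 3 and Candidate 4.

Candidate 1 (18 nt, A=5 T=6 G=7 C=0): longest run = 3 ✓; length 18 ✓; Tm = 64.9 + 41·(7 − 16.4)/18 = 43.5°C ✓; 3' end GGG has 3 G/C ✓ — passes.
Candidate 2 (22 nt, A=5 T=8 G=7 C=2): longest run = 3 ✓; length 22 ✓; Tm = 64.9 + 41·(9 − 16.4)/22 = 51.1°C ✓; 3' end TGG has 2 G/C ✓ — passes.
Candidate 3 (18 nt, A=7 T=5 G=4 C=2): longest run = 3 ✓; length 18 ✓; Tm = 64.9 + 41·(6 − 16.4)/18 = 41.2°C ✓; 3' end TCA has 1 G/C ✓ — passes.
Candidate 4 (18 nt, A=5 T=6 G=4 C=3): longest run = 3 ✓; length 18 ✓; Tm = 64.9 + 41·(7 − 16.4)/18 = 43.5°C ✓; 3' end CAA has 1 G/C ✓ — passes.
Candidate 5 (20 nt, A=7 T=1 G=6 C=6): longest run = 4, exceeds 3 ✗; length 20 ✓; Tm = 64.9 + 41·(12 − 16.4)/20 = 55.9°C, outside 38.2–55.8°C ✗; 3' end CCC has 3 G/C ✓ — fails.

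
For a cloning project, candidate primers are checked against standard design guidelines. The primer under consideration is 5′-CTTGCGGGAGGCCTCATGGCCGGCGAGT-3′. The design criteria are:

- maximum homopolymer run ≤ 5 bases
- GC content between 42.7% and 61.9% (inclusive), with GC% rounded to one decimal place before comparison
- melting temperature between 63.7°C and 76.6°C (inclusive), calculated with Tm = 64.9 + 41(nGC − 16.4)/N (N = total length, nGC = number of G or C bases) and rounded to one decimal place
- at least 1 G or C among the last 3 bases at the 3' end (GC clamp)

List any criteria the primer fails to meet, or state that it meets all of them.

Base counts: A=3, T=5, G=12, C=8 (length 28).
homopolymer run: longest run = 3 ✓
GC content: GC 20/28 = 71.4%, outside 42.7–61.9% ✗
Tm: Tm = 64.9 + 41·(20 − 16.4)/28 = 70.2°C ✓
GC clamp: 3' end AGT has 1 G/C ✓

Fails: GC content.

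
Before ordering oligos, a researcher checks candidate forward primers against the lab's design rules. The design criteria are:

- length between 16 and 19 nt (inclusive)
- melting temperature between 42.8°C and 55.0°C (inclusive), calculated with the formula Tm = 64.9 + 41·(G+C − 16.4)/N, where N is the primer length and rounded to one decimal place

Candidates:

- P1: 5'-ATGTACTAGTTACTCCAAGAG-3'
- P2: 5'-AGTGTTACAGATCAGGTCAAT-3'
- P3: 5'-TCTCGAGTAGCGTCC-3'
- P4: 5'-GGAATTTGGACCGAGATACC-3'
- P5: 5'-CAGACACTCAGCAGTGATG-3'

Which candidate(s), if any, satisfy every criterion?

P5 only.

P1 (21 nt, A=7 T=6 G=4 C=4): length 21, outside 16–19 ✗; Tm = 64.9 + 41·(8 − 16.4)/21 = 48.5°C ✓ — fails.
P2 (21 nt, A=7 T=6 G=5 C=3): length 21, outside 16–19 ✗; Tm = 64.9 + 41·(8 − 16.4)/21 = 48.5°C ✓ — fails.
P3 (15 nt, A=2 T=4 G=4 C=5): length 15, outside 16–19 ✗; Tm = 64.9 + 41·(9 − 16.4)/15 = 44.7°C ✓ — fails.
P4 (20 nt, A=6 T=4 G=6 C=4): length 20, outside 16–19 ✗; Tm = 64.9 + 41·(10 − 16.4)/20 = 51.8°C ✓ — fails.
P5 (19 nt, A=6 T=3 G=5 C=5): length 19 ✓; Tm = 64.9 + 41·(10 − 16.4)/19 = 51.1°C ✓ — passes.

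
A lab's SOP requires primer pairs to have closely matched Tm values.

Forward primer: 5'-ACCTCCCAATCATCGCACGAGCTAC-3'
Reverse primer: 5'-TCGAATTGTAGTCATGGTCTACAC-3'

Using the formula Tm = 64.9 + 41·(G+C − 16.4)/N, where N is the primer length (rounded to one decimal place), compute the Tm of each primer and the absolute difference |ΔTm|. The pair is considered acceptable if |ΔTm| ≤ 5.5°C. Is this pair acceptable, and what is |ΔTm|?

|ΔTm| = 7.0°C; the pair is not acceptable.

Forward: G+C = 14, N = 25 → Tm = 64.9 + 41·(14 − 16.4)/25 = 61.0°C.
Reverse: G+C = 10, N = 24 → Tm = 64.9 + 41·(10 − 16.4)/24 = 54.0°C.
|ΔTm| = |61.0 − 54.0| = 7.0°C, > 5.5°C.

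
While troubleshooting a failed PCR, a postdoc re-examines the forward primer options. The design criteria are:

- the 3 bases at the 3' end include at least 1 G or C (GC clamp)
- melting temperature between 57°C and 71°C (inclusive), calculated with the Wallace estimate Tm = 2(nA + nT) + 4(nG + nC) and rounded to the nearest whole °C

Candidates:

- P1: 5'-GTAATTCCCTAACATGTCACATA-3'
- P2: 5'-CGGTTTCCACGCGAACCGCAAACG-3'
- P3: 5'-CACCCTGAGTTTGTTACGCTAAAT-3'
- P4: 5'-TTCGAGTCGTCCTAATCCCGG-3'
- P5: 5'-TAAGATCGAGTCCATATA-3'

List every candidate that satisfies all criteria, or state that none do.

P4 only.

P1 (23 nt, A=8 T=7 G=2 C=6): 3' end ATA has 0 G/C, need ≥1 ✗; Tm = 2·15 + 4·8 = 62°C ✓ — fails.
P2 (24 nt, A=6 T=3 G=6 C=9): 3' end ACG has 2 G/C ✓; Tm = 2·9 + 4·15 = 78°C, outside 57–71°C ✗ — fails.
P3 (24 nt, A=6 T=8 G=4 C=6): 3' end AAT has 0 G/C, need ≥1 ✗; Tm = 2·14 + 4·10 = 68°C ✓ — fails.
P4 (21 nt, A=3 T=6 G=5 C=7): 3' end CGG has 3 G/C ✓; Tm = 2·9 + 4·12 = 66°C ✓ — passes.
P5 (18 nt, A=7 T=5 G=3 C=3): 3' end ATA has 0 G/C, need ≥1 ✗; Tm = 2·12 + 4·6 = 48°C, outside 57–71°C ✗ — fails.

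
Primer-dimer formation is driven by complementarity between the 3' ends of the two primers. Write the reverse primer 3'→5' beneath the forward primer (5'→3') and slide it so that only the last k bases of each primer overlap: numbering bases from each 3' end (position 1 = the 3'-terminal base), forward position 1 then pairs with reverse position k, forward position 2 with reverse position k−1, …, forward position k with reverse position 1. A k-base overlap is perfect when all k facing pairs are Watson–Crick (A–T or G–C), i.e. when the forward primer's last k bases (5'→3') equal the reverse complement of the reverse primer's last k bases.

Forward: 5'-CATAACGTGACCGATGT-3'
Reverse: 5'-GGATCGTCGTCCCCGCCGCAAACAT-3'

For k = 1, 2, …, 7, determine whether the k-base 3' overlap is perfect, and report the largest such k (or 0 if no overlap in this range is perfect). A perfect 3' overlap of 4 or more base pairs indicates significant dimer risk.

Longest perfect overlap: 4 complementary base pairs; significant dimer risk (threshold 4).

Last 7 bases (5'→3') — forward …CCGATGT, reverse …CAAACAT.
Reverse complement of the reverse primer's last 7 bases: ATGTTTG; its first k bases are the reverse complement of the reverse primer's last k bases, so a perfect k-base overlap needs the forward primer's last k bases to equal them.
Comparing (forward last k vs required): k=1: T vs A ✗; k=2: GT vs AT ✗; k=3: TGT vs ATG ✗; k=4: ATGT vs ATGT ✓; k=5: GATGT vs ATGTT ✗; k=6: CGATGT vs ATGTTT ✗; k=7: CCGATGT vs ATGTTTG ✗.
Only k = 4 is perfect, so the longest perfect 3' overlap is 4.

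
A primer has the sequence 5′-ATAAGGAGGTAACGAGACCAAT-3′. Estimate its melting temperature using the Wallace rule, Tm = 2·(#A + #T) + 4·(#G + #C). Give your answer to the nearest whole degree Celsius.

Base counts: A=10, T=3, G=6, C=3 (length 22).
Tm = 2·(10+3) + 4·(6+3) = 2·13 + 4·9 = 26 + 36 = 62°C.

62°C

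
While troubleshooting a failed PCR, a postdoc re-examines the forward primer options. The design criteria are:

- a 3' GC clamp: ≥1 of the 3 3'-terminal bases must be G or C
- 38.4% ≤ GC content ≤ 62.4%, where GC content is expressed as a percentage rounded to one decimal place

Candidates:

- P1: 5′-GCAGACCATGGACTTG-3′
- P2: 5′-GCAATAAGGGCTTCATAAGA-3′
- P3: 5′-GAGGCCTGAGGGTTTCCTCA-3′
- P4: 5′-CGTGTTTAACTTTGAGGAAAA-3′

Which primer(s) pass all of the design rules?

P1, P2 and P3.

P1 (16 nt, A=4 T=3 G=5 C=4): 3' end TTG has 1 G/C ✓; GC 9/16 = 56.3% ✓ — passes.
P2 (20 nt, A=8 T=4 G=5 C=3): 3' end AGA has 1 G/C ✓; GC 8/20 = 40.0% ✓ — passes.
P3 (20 nt, A=3 T=5 G=7 C=5): 3' end TCA has 1 G/C ✓; GC 12/20 = 60.0% ✓ — passes.
P4 (21 nt, A=7 T=7 G=5 C=2): 3' end AAA has 0 G/C, need ≥1 ✗; GC 7/21 = 33.3%, outside 38.4–62.4% ✗ — fails.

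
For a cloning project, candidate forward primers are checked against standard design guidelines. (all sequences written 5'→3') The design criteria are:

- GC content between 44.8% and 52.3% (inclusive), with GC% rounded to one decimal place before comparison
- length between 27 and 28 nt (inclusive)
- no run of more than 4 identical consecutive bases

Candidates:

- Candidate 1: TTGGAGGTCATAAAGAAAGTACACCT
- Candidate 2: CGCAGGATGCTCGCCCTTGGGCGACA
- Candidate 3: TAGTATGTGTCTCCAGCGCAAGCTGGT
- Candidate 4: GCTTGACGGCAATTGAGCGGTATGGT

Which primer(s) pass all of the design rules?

Candidate 1 (26 nt, A=10 T=6 G=6 C=4): GC 10/26 = 38.5%, outside 44.8–52.3% ✗; length 26, outside 27–28 ✗; longest run = 3 ✓ — fails.
Candidate 2 (26 nt, A=4 T=4 G=9 C=9): GC 18/26 = 69.2%, outside 44.8–52.3% ✗; length 26, outside 27–28 ✗; longest run = 3 ✓ — fails.
Candidate 3 (27 nt, A=5 T=8 G=8 C=6): GC 14/27 = 51.9% ✓; length 27 ✓; longest run = 2 ✓ — passes.
Candidate 4 (26 nt, A=5 T=7 G=10 C=4): GC 14/26 = 53.8%, outside 44.8–52.3% ✗; length 26, outside 27–28 ✗; longest run = 2 ✓ — fails.

Candidate 3 only.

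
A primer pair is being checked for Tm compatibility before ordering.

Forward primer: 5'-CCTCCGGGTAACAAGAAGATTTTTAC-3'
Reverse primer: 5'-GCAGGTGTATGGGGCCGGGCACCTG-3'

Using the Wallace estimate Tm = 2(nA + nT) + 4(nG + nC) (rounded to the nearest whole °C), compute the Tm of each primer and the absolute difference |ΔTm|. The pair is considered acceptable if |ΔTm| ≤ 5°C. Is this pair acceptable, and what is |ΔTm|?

Forward: A=8 T=7 G=5 C=6 → Tm = 2·15 + 4·11 = 74°C.
Reverse: A=3 T=4 G=12 C=6 → Tm = 2·7 + 4·18 = 86°C.
|ΔTm| = |74 − 86| = 12°C, > 5°C.

|ΔTm| = 12°C; the pair is not acceptable.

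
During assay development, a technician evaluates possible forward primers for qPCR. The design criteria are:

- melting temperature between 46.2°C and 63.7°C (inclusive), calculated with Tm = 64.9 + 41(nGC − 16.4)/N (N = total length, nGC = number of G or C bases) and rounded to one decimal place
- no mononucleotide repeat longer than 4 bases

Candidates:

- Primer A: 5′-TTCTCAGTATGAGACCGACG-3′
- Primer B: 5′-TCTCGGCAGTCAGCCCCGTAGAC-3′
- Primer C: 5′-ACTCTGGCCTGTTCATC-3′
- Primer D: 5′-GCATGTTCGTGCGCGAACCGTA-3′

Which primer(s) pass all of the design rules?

Primer A, Primer B, Primer C and Primer D.

Primer A (20 nt, A=5 T=5 G=5 C=5): Tm = 64.9 + 41·(10 − 16.4)/20 = 51.8°C ✓; longest run = 2 ✓ — passes.
Primer B (23 nt, A=4 T=4 G=6 C=9): Tm = 64.9 + 41·(15 − 16.4)/23 = 62.4°C ✓; longest run = 4 ✓ — passes.
Primer C (17 nt, A=2 T=6 G=3 C=6): Tm = 64.9 + 41·(9 − 16.4)/17 = 47.1°C ✓; longest run = 2 ✓ — passes.
Primer D (22 nt, A=4 T=5 G=7 C=6): Tm = 64.9 + 41·(13 − 16.4)/22 = 58.6°C ✓; longest run = 2 ✓ — passes.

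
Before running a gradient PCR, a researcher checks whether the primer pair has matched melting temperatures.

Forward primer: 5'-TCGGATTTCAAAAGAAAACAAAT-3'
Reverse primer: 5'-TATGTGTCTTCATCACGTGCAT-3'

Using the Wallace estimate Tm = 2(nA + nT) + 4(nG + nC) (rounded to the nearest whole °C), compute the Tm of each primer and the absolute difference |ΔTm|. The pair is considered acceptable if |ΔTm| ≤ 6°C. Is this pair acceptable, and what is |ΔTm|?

|ΔTm| = 4°C; the pair is acceptable.

Forward: A=12 T=5 G=3 C=3 → Tm = 2·17 + 4·6 = 58°C.
Reverse: A=4 T=9 G=4 C=5 → Tm = 2·13 + 4·9 = 62°C.
|ΔTm| = |58 − 62| = 4°C, ≤ 6°C.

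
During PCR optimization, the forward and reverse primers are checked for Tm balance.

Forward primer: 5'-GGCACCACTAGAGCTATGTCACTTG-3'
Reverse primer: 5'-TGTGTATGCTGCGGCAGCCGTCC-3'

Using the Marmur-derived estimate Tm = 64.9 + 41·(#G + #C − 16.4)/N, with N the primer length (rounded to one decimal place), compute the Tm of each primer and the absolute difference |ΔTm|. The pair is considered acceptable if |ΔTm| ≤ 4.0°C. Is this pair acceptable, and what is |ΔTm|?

Forward: G+C = 13, N = 25 → Tm = 64.9 + 41·(13 − 16.4)/25 = 59.3°C.
Reverse: G+C = 15, N = 23 → Tm = 64.9 + 41·(15 − 16.4)/23 = 62.4°C.
|ΔTm| = |59.3 − 62.4| = 3.1°C, ≤ 4.0°C.

|ΔTm| = 3.1°C; the pair is acceptable.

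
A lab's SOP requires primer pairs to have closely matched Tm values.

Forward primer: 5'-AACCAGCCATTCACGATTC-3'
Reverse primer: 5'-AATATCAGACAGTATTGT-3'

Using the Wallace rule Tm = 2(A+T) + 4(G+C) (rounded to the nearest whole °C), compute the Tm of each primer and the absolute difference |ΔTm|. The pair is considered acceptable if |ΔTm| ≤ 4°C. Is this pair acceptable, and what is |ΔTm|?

Forward: A=6 T=4 G=2 C=7 → Tm = 2·10 + 4·9 = 56°C.
Reverse: A=7 T=6 G=3 C=2 → Tm = 2·13 + 4·5 = 46°C.
|ΔTm| = |56 − 46| = 10°C, > 4°C.

|ΔTm| = 10°C; the pair is not acceptable.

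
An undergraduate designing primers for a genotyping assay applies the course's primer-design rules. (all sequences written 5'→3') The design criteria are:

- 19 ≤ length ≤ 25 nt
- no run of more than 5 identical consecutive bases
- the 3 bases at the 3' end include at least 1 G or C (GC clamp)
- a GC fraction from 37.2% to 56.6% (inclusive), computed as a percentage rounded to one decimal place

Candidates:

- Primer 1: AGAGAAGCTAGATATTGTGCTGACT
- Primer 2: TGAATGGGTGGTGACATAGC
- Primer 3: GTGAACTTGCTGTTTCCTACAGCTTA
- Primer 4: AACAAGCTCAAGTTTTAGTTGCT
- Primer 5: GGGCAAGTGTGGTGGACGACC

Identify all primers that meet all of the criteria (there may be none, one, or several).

Primer 1 and Primer 2.

Primer 1 (25 nt, A=8 T=7 G=7 C=3): length 25 ✓; longest run = 2 ✓; 3' end ACT has 1 G/C ✓; GC 10/25 = 40.0% ✓ — passes.
Primer 2 (20 nt, A=5 T=5 G=8 C=2): length 20 ✓; longest run = 3 ✓; 3' end AGC has 2 G/C ✓; GC 10/20 = 50.0% ✓ — passes.
Primer 3 (26 nt, A=5 T=10 G=5 C=6): length 26, outside 19–25 ✗; longest run = 3 ✓; 3' end TTA has 0 G/C, need ≥1 ✗; GC 11/26 = 42.3% ✓ — fails.
Primer 4 (23 nt, A=7 T=8 G=4 C=4): length 23 ✓; longest run = 4 ✓; 3' end GCT has 2 G/C ✓; GC 8/23 = 34.8%, outside 37.2–56.6% ✗ — fails.
Primer 5 (21 nt, A=4 T=3 G=10 C=4): length 21 ✓; longest run = 3 ✓; 3' end ACC has 2 G/C ✓; GC 14/21 = 66.7%, outside 37.2–56.6% ✗ — fails.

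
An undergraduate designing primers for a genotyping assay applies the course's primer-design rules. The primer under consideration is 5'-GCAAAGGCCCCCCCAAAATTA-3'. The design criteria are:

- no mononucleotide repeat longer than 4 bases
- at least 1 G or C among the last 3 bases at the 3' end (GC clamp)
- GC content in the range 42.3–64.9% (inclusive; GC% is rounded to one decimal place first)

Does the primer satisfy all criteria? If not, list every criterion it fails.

Fails: homopolymer run, GC clamp.

Base counts: A=8, T=2, G=3, C=8 (length 21).
homopolymer run: longest run = 7, exceeds 4 ✗
GC clamp: 3' end TTA has 0 G/C, need ≥1 ✗
GC content: GC 11/21 = 52.4% ✓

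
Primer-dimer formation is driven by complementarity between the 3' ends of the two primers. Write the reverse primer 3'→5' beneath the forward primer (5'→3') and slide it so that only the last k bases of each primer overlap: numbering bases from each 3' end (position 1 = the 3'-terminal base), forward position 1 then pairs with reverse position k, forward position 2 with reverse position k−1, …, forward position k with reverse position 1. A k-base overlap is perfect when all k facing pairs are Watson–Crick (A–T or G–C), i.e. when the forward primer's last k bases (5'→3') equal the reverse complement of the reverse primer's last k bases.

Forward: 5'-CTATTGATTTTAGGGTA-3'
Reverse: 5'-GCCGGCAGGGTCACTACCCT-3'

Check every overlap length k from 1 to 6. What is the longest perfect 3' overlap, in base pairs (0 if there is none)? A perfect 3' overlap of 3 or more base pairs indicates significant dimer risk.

Longest perfect overlap: 6 complementary base pairs; significant dimer risk (threshold 3).

Last 6 bases (5'→3') — forward …AGGGTA, reverse …TACCCT.
Reverse complement of the reverse primer's last 6 bases: AGGGTA; its first k bases are the reverse complement of the reverse primer's last k bases, so a perfect k-base overlap needs the forward primer's last k bases to equal them.
Comparing (forward last k vs required): k=1: A vs A ✓; k=2: TA vs AG ✗; k=3: GTA vs AGG ✗; k=4: GGTA vs AGGG ✗; k=5: GGGTA vs AGGGT ✗; k=6: AGGGTA vs AGGGTA ✓.
Perfect overlaps at k = 1, 6; the largest is 6.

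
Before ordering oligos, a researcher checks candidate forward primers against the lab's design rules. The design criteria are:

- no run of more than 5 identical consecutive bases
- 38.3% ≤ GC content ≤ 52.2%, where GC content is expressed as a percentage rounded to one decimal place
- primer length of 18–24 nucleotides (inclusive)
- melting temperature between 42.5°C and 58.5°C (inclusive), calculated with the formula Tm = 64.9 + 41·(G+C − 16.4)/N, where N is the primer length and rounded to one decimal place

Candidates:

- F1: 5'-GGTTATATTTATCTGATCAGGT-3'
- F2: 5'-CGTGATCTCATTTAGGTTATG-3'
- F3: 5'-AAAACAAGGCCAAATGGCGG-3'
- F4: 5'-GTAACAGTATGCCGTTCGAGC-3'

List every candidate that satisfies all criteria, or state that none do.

F3 only.

F1 (22 nt, A=5 T=10 G=5 C=2): longest run = 3 ✓; GC 7/22 = 31.8%, outside 38.3–52.2% ✗; length 22 ✓; Tm = 64.9 + 41·(7 − 16.4)/22 = 47.4°C ✓ — fails.
F2 (21 nt, A=4 T=9 G=5 C=3): longest run = 3 ✓; GC 8/21 = 38.1%, outside 38.3–52.2% ✗; length 21 ✓; Tm = 64.9 + 41·(8 − 16.4)/21 = 48.5°C ✓ — fails.
F3 (20 nt, A=9 T=1 G=6 C=4): longest run = 4 ✓; GC 10/20 = 50.0% ✓; length 20 ✓; Tm = 64.9 + 41·(10 − 16.4)/20 = 51.8°C ✓ — passes.
F4 (21 nt, A=5 T=5 G=6 C=5): longest run = 2 ✓; GC 11/21 = 52.4%, outside 38.3–52.2% ✗; length 21 ✓; Tm = 64.9 + 41·(11 − 16.4)/21 = 54.4°C ✓ — fails.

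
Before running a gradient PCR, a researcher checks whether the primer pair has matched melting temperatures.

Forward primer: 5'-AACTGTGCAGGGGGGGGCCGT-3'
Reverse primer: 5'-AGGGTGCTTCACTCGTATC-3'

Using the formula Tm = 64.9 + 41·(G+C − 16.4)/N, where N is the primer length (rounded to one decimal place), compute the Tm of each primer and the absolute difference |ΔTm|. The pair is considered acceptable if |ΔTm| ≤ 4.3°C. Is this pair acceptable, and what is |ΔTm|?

|ΔTm| = 11.1°C; the pair is not acceptable.

Forward: G+C = 15, N = 21 → Tm = 64.9 + 41·(15 − 16.4)/21 = 62.2°C.
Reverse: G+C = 10, N = 19 → Tm = 64.9 + 41·(10 − 16.4)/19 = 51.1°C.
|ΔTm| = |62.2 − 51.1| = 11.1°C, > 4.3°C.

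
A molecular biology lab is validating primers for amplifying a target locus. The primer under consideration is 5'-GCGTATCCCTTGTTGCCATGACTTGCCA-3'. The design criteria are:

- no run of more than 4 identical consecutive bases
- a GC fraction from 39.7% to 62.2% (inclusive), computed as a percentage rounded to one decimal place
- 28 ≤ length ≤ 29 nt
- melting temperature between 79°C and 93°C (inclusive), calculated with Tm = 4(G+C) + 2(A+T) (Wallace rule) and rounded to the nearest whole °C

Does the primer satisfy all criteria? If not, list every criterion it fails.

Meets all criteria.

Base counts: A=4, T=9, G=6, C=9 (length 28).
homopolymer run: longest run = 3 ✓
GC content: GC 15/28 = 53.6% ✓
length: length 28 ✓
Tm: Tm = 2·13 + 4·15 = 86°C ✓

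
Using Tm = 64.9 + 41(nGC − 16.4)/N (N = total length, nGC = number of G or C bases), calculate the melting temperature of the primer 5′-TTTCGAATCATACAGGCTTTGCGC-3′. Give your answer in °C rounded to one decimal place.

Base counts: A=5, T=8, G=5, C=6; G+C = 11, N = 24.
Tm = 64.9 + 41·(11 − 16.4)/24 = 64.9 + -221.40/24 = 55.7°C.

55.7°C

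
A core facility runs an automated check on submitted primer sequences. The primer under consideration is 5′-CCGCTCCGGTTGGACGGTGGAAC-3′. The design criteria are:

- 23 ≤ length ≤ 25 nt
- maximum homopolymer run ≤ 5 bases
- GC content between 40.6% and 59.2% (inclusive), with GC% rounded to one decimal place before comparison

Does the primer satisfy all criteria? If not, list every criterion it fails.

Fails: GC content.

Base counts: A=3, T=4, G=9, C=7 (length 23).
length: length 23 ✓
homopolymer run: longest run = 2 ✓
GC content: GC 16/23 = 69.6%, outside 40.6–59.2% ✗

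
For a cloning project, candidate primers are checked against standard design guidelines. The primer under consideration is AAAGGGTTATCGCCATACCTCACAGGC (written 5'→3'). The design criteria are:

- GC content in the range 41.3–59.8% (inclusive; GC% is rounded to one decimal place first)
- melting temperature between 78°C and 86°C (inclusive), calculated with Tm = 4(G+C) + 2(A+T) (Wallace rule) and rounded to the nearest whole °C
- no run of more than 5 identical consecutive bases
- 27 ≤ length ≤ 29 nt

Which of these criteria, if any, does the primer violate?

Meets all criteria.

Base counts: A=8, T=5, G=6, C=8 (length 27).
GC content: GC 14/27 = 51.9% ✓
Tm: Tm = 2·13 + 4·14 = 82°C ✓
homopolymer run: longest run = 3 ✓
length: length 27 ✓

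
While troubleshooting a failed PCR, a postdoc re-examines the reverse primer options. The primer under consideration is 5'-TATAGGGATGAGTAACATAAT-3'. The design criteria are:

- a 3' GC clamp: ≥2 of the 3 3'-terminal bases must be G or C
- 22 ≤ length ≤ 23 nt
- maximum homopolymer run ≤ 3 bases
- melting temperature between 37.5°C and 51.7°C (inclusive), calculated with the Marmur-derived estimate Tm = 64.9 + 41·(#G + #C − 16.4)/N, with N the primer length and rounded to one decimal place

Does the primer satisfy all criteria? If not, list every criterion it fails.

Base counts: A=9, T=6, G=5, C=1 (length 21).
GC clamp: 3' end AAT has 0 G/C, need ≥2 ✗
length: length 21, outside 22–23 ✗
homopolymer run: longest run = 3 ✓
Tm: Tm = 64.9 + 41·(6 − 16.4)/21 = 44.6°C ✓

Fails: GC clamp, length.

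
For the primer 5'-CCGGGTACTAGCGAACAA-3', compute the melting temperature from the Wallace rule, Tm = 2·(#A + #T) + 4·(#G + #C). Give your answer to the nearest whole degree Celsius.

56°C

Base counts: A=6, T=2, G=5, C=5 (length 18).
Tm = 2·(6+2) + 4·(5+5) = 2·8 + 4·10 = 16 + 40 = 56°C.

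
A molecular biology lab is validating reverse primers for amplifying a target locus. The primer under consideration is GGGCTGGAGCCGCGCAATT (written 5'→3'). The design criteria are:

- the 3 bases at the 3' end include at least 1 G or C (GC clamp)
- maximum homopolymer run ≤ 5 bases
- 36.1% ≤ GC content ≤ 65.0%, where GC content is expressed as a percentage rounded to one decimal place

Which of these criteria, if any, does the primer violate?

Fails: GC clamp, GC content.

Base counts: A=3, T=3, G=8, C=5 (length 19).
GC clamp: 3' end ATT has 0 G/C, need ≥1 ✗
homopolymer run: longest run = 3 ✓
GC content: GC 13/19 = 68.4%, outside 36.1–65.0% ✗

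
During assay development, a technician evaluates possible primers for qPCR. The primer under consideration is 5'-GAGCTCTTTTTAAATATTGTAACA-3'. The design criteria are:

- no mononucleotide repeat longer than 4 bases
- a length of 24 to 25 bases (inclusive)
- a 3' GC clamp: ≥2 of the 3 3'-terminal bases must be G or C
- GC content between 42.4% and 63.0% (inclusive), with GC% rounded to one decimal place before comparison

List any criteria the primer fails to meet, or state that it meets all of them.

Fails: homopolymer run, GC clamp, GC content.

Base counts: A=8, T=10, G=3, C=3 (length 24).
homopolymer run: longest run = 5, exceeds 4 ✗
length: length 24 ✓
GC clamp: 3' end ACA has 1 G/C, need ≥2 ✗
GC content: GC 6/24 = 25.0%, outside 42.4–63.0% ✗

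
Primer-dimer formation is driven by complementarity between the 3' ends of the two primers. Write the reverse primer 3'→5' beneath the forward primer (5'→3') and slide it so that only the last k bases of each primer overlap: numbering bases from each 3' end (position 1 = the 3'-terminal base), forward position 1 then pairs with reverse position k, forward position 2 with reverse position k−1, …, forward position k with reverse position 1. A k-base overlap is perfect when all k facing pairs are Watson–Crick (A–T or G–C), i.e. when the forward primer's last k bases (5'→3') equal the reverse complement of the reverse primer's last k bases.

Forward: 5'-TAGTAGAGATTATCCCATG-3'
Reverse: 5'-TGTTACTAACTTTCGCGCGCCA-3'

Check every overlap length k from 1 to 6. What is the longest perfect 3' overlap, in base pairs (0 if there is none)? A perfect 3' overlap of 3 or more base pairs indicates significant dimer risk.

Longest perfect overlap: 2 complementary base pairs; below the dimer-risk threshold (threshold 3).

Last 6 bases (5'→3') — forward …CCCATG, reverse …GCGCCA.
Reverse complement of the reverse primer's last 6 bases: TGGCGC; its first k bases are the reverse complement of the reverse primer's last k bases, so a perfect k-base overlap needs the forward primer's last k bases to equal them.
Comparing (forward last k vs required): k=1: G vs T ✗; k=2: TG vs TG ✓; k=3: ATG vs TGG ✗; k=4: CATG vs TGGC ✗; k=5: CCATG vs TGGCG ✗; k=6: CCCATG vs TGGCGC ✗.
Only k = 2 is perfect, so the longest perfect 3' overlap is 2.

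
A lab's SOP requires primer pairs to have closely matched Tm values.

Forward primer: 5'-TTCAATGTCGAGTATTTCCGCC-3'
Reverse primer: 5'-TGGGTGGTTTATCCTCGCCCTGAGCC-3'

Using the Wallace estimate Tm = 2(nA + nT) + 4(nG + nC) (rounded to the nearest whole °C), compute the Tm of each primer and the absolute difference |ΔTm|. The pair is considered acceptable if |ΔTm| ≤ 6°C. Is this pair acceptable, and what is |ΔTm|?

|ΔTm| = 20°C; the pair is not acceptable.

Forward: A=4 T=8 G=4 C=6 → Tm = 2·12 + 4·10 = 64°C.
Reverse: A=2 T=8 G=8 C=8 → Tm = 2·10 + 4·16 = 84°C.
|ΔTm| = |64 − 84| = 20°C, > 6°C.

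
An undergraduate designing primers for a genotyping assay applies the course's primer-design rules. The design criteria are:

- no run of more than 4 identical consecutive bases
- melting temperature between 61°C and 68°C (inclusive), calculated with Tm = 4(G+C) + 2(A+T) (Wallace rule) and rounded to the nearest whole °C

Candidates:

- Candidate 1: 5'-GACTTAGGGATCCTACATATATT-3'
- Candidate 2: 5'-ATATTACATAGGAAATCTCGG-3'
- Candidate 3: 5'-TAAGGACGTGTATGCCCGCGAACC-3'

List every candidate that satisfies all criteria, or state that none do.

Candidate 1 (23 nt, A=7 T=8 G=4 C=4): longest run = 3 ✓; Tm = 2·15 + 4·8 = 62°C ✓ — passes.
Candidate 2 (21 nt, A=8 T=6 G=4 C=3): longest run = 3 ✓; Tm = 2·14 + 4·7 = 56°C, outside 61–68°C ✗ — fails.
Candidate 3 (24 nt, A=6 T=4 G=7 C=7): longest run = 3 ✓; Tm = 2·10 + 4·14 = 76°C, outside 61–68°C ✗ — fails.

Candidate 1 only.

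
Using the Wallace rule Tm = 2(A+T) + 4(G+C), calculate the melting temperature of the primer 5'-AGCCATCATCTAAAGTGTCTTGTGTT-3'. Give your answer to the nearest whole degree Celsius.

Base counts: A=6, T=10, G=5, C=5 (length 26).
Tm = 2·(6+10) + 4·(5+5) = 2·16 + 4·10 = 32 + 40 = 72°C.

72°C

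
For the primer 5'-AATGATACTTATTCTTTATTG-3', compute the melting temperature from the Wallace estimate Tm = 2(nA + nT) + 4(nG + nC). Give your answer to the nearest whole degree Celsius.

Base counts: A=6, T=11, G=2, C=2 (length 21).
Tm = 2·(6+11) + 4·(2+2) = 2·17 + 4·4 = 34 + 16 = 50°C.

50°C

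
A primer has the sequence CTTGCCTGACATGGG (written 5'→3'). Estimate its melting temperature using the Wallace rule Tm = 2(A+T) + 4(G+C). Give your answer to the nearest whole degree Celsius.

Base counts: A=2, T=4, G=5, C=4 (length 15).
Tm = 2·(2+4) + 4·(5+4) = 2·6 + 4·9 = 12 + 36 = 48°C.

48°C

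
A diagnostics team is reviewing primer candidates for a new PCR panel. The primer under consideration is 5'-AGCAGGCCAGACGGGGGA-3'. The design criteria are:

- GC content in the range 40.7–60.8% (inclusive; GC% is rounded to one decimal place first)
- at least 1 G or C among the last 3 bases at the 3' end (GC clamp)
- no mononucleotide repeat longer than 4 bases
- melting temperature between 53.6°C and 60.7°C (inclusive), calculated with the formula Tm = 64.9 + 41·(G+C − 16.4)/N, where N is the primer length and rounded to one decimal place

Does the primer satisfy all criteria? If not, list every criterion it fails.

Base counts: A=5, T=0, G=9, C=4 (length 18).
GC content: GC 13/18 = 72.2%, outside 40.7–60.8% ✗
GC clamp: 3' end GGA has 2 G/C ✓
homopolymer run: longest run = 5, exceeds 4 ✗
Tm: Tm = 64.9 + 41·(13 − 16.4)/18 = 57.2°C ✓

Fails: GC content, homopolymer run.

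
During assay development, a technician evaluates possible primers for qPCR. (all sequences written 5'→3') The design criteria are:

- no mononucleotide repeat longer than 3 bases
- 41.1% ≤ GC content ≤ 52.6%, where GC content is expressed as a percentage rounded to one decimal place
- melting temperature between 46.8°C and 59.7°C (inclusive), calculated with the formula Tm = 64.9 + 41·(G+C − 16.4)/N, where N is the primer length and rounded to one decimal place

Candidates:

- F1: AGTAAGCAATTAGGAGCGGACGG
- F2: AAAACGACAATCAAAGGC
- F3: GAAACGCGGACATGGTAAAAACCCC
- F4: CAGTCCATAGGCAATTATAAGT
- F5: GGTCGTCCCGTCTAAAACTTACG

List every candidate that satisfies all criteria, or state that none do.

F1 only.

F1 (23 nt, A=8 T=3 G=9 C=3): longest run = 2 ✓; GC 12/23 = 52.2% ✓; Tm = 64.9 + 41·(12 − 16.4)/23 = 57.1°C ✓ — passes.
F2 (18 nt, A=10 T=1 G=3 C=4): longest run = 4, exceeds 3 ✗; GC 7/18 = 38.9%, outside 41.1–52.6% ✗; Tm = 64.9 + 41·(7 − 16.4)/18 = 43.5°C, outside 46.8–59.7°C ✗ — fails.
F3 (25 nt, A=10 T=2 G=6 C=7): longest run = 5, exceeds 3 ✗; GC 13/25 = 52.0% ✓; Tm = 64.9 + 41·(13 − 16.4)/25 = 59.3°C ✓ — fails.
F4 (22 nt, A=8 T=6 G=4 C=4): longest run = 2 ✓; GC 8/22 = 36.4%, outside 41.1–52.6% ✗; Tm = 64.9 + 41·(8 − 16.4)/22 = 49.2°C ✓ — fails.
F5 (23 nt, A=5 T=6 G=5 C=7): longest run = 4, exceeds 3 ✗; GC 12/23 = 52.2% ✓; Tm = 64.9 + 41·(12 − 16.4)/23 = 57.1°C ✓ — fails.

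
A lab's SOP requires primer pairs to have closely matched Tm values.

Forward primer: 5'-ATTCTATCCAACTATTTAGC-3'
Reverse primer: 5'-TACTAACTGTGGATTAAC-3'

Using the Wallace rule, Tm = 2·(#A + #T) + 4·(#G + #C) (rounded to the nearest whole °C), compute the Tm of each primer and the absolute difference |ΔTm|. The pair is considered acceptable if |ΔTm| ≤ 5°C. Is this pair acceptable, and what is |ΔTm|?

|ΔTm| = 4°C; the pair is acceptable.

Forward: A=6 T=8 G=1 C=5 → Tm = 2·14 + 4·6 = 52°C.
Reverse: A=6 T=6 G=3 C=3 → Tm = 2·12 + 4·6 = 48°C.
|ΔTm| = |52 − 48| = 4°C, ≤ 5°C.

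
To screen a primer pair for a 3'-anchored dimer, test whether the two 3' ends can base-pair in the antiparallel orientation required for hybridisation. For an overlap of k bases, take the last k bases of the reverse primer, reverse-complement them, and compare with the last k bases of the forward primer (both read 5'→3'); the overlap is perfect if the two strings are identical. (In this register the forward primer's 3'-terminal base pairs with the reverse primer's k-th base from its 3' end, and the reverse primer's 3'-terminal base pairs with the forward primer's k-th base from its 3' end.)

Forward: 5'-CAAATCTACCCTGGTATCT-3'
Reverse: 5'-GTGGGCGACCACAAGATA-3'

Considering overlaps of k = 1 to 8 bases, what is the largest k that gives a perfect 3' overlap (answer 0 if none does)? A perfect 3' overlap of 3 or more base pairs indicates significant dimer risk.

Longest perfect overlap: 5 complementary base pairs; significant dimer risk (threshold 3).

Last 8 bases (5'→3') — forward …TGGTATCT, reverse …ACAAGATA.
Reverse complement of the reverse primer's last 8 bases: TATCTTGT; its first k bases are the reverse complement of the reverse primer's last k bases, so a perfect k-base overlap needs the forward primer's last k bases to equal them.
Comparing (forward last k vs required): k=1: T vs T ✓; k=2: CT vs TA ✗; k=3: TCT vs TAT ✗; k=4: ATCT vs TATC ✗; k=5: TATCT vs TATCT ✓; k=6: GTATCT vs TATCTT ✗; k=7: GGTATCT vs TATCTTG ✗; k=8: TGGTATCT vs TATCTTGT ✗.
Perfect overlaps at k = 1, 5; the largest is 5.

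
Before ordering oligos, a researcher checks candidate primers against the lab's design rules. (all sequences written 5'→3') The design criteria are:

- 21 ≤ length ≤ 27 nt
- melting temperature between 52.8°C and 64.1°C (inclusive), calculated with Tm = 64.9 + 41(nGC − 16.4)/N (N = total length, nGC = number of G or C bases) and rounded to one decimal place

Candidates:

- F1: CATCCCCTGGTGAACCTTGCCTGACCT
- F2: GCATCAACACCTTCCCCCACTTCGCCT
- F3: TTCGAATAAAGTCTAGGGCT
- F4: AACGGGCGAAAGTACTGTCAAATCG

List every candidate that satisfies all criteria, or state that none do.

F1 (27 nt, A=4 T=7 G=5 C=11): length 27 ✓; Tm = 64.9 + 41·(16 − 16.4)/27 = 64.3°C, outside 52.8–64.1°C ✗ — fails.
F2 (27 nt, A=5 T=6 G=2 C=14): length 27 ✓; Tm = 64.9 + 41·(16 − 16.4)/27 = 64.3°C, outside 52.8–64.1°C ✗ — fails.
F3 (20 nt, A=6 T=6 G=5 C=3): length 20, outside 21–27 ✗; Tm = 64.9 + 41·(8 − 16.4)/20 = 47.7°C, outside 52.8–64.1°C ✗ — fails.
F4 (25 nt, A=9 T=4 G=7 C=5): length 25 ✓; Tm = 64.9 + 41·(12 − 16.4)/25 = 57.7°C ✓ — passes.

F4 only.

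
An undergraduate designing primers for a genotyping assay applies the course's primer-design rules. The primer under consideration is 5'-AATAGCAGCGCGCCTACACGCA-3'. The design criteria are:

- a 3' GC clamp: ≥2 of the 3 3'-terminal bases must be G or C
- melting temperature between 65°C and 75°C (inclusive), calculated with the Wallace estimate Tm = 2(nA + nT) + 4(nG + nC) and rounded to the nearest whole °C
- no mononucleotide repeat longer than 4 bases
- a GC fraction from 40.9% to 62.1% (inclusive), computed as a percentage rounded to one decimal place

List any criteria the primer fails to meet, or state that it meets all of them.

Meets all criteria.

Base counts: A=7, T=2, G=5, C=8 (length 22).
GC clamp: 3' end GCA has 2 G/C ✓
Tm: Tm = 2·9 + 4·13 = 70°C ✓
homopolymer run: longest run = 2 ✓
GC content: GC 13/22 = 59.1% ✓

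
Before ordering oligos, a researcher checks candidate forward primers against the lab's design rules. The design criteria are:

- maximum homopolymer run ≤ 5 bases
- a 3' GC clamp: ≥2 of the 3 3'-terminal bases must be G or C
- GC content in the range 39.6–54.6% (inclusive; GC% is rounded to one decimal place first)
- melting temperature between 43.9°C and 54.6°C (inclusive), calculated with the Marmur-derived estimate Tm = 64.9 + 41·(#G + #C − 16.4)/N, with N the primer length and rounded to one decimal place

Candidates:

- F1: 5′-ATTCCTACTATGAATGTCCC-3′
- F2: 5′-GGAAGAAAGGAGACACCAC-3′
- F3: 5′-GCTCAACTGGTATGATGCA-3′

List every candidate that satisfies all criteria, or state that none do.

F1, F2 and F3.

F1 (20 nt, A=5 T=7 G=2 C=6): longest run = 3 ✓; 3' end CCC has 3 G/C ✓; GC 8/20 = 40.0% ✓; Tm = 64.9 + 41·(8 − 16.4)/20 = 47.7°C ✓ — passes.
F2 (19 nt, A=9 T=0 G=6 C=4): longest run = 3 ✓; 3' end CAC has 2 G/C ✓; GC 10/19 = 52.6% ✓; Tm = 64.9 + 41·(10 − 16.4)/19 = 51.1°C ✓ — passes.
F3 (19 nt, A=5 T=5 G=5 C=4): longest run = 2 ✓; 3' end GCA has 2 G/C ✓; GC 9/19 = 47.4% ✓; Tm = 64.9 + 41·(9 − 16.4)/19 = 48.9°C ✓ — passes.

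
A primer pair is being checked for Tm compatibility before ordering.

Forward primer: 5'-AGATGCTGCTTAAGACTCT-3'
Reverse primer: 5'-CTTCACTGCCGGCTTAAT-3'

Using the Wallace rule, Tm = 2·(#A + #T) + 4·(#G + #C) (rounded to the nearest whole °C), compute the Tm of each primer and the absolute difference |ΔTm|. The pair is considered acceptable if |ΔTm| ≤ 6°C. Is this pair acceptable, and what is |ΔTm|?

|ΔTm| = 0°C; the pair is acceptable.

Forward: A=5 T=6 G=4 C=4 → Tm = 2·11 + 4·8 = 54°C.
Reverse: A=3 T=6 G=3 C=6 → Tm = 2·9 + 4·9 = 54°C.
|ΔTm| = |54 − 54| = 0°C, ≤ 6°C.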